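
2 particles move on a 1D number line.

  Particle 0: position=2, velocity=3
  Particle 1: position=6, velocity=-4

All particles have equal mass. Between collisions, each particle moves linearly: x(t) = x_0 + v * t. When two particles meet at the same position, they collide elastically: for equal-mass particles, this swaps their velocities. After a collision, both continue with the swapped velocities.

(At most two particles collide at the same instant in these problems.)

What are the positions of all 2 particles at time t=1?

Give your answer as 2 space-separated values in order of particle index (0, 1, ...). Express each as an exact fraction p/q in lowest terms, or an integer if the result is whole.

Collision at t=4/7: particles 0 and 1 swap velocities; positions: p0=26/7 p1=26/7; velocities now: v0=-4 v1=3
Advance to t=1 (no further collisions before then); velocities: v0=-4 v1=3; positions = 2 5

Answer: 2 5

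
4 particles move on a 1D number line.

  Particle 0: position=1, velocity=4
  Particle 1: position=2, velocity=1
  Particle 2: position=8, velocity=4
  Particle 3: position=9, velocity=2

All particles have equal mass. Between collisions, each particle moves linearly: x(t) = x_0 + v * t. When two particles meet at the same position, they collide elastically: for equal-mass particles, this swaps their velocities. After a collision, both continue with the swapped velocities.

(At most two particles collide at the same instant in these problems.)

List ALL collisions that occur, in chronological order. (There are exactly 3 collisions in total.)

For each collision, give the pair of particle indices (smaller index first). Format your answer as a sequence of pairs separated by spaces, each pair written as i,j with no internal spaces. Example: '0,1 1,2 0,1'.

Collision at t=1/3: particles 0 and 1 swap velocities; positions: p0=7/3 p1=7/3 p2=28/3 p3=29/3; velocities now: v0=1 v1=4 v2=4 v3=2
Collision at t=1/2: particles 2 and 3 swap velocities; positions: p0=5/2 p1=3 p2=10 p3=10; velocities now: v0=1 v1=4 v2=2 v3=4
Collision at t=4: particles 1 and 2 swap velocities; positions: p0=6 p1=17 p2=17 p3=24; velocities now: v0=1 v1=2 v2=4 v3=4

Answer: 0,1 2,3 1,2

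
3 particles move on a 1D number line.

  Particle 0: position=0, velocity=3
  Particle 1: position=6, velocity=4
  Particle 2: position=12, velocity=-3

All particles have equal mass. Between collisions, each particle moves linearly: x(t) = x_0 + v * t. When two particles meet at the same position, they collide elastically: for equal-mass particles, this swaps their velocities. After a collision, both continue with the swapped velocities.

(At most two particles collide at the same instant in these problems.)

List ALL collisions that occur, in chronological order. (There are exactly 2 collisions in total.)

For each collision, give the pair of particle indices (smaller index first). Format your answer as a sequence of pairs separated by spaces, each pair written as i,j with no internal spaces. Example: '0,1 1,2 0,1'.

Collision at t=6/7: particles 1 and 2 swap velocities; positions: p0=18/7 p1=66/7 p2=66/7; velocities now: v0=3 v1=-3 v2=4
Collision at t=2: particles 0 and 1 swap velocities; positions: p0=6 p1=6 p2=14; velocities now: v0=-3 v1=3 v2=4

Answer: 1,2 0,1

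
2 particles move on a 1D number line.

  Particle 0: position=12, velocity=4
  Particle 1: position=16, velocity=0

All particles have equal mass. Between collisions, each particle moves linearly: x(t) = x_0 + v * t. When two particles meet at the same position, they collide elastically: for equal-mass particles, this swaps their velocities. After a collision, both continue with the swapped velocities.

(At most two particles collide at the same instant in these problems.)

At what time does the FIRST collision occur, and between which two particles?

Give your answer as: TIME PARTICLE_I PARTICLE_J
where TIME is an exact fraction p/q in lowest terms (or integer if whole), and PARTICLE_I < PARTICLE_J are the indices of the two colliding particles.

Answer: 1 0 1

Derivation:
Pair (0,1): pos 12,16 vel 4,0 -> gap=4, closing at 4/unit, collide at t=1
Earliest collision: t=1 between 0 and 1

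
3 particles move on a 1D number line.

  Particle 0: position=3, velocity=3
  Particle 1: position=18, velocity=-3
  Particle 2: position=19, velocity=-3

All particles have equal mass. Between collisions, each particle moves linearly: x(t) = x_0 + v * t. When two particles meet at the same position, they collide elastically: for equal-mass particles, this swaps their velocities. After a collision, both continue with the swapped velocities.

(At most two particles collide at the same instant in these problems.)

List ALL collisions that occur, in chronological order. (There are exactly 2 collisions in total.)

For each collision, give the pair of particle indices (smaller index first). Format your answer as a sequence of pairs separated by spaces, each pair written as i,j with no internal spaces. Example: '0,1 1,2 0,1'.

Answer: 0,1 1,2

Derivation:
Collision at t=5/2: particles 0 and 1 swap velocities; positions: p0=21/2 p1=21/2 p2=23/2; velocities now: v0=-3 v1=3 v2=-3
Collision at t=8/3: particles 1 and 2 swap velocities; positions: p0=10 p1=11 p2=11; velocities now: v0=-3 v1=-3 v2=3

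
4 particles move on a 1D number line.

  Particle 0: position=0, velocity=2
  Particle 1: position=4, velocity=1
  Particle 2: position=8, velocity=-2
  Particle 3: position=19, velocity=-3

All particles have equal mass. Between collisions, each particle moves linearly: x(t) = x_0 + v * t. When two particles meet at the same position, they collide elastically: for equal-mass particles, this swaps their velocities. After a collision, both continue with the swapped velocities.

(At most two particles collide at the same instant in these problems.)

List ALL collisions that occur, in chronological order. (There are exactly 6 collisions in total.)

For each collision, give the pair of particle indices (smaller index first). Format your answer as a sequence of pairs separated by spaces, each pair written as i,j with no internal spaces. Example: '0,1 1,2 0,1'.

Collision at t=4/3: particles 1 and 2 swap velocities; positions: p0=8/3 p1=16/3 p2=16/3 p3=15; velocities now: v0=2 v1=-2 v2=1 v3=-3
Collision at t=2: particles 0 and 1 swap velocities; positions: p0=4 p1=4 p2=6 p3=13; velocities now: v0=-2 v1=2 v2=1 v3=-3
Collision at t=15/4: particles 2 and 3 swap velocities; positions: p0=1/2 p1=15/2 p2=31/4 p3=31/4; velocities now: v0=-2 v1=2 v2=-3 v3=1
Collision at t=19/5: particles 1 and 2 swap velocities; positions: p0=2/5 p1=38/5 p2=38/5 p3=39/5; velocities now: v0=-2 v1=-3 v2=2 v3=1
Collision at t=4: particles 2 and 3 swap velocities; positions: p0=0 p1=7 p2=8 p3=8; velocities now: v0=-2 v1=-3 v2=1 v3=2
Collision at t=11: particles 0 and 1 swap velocities; positions: p0=-14 p1=-14 p2=15 p3=22; velocities now: v0=-3 v1=-2 v2=1 v3=2

Answer: 1,2 0,1 2,3 1,2 2,3 0,1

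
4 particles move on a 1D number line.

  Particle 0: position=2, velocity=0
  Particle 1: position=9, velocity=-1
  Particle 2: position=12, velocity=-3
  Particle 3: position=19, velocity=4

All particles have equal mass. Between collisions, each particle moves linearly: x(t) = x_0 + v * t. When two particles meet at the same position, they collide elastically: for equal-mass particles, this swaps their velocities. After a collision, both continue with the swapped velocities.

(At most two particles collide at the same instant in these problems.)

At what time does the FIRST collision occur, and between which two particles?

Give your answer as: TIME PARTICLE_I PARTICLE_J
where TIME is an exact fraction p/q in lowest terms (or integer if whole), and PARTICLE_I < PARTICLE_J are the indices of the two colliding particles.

Answer: 3/2 1 2

Derivation:
Pair (0,1): pos 2,9 vel 0,-1 -> gap=7, closing at 1/unit, collide at t=7
Pair (1,2): pos 9,12 vel -1,-3 -> gap=3, closing at 2/unit, collide at t=3/2
Pair (2,3): pos 12,19 vel -3,4 -> not approaching (rel speed -7 <= 0)
Earliest collision: t=3/2 between 1 and 2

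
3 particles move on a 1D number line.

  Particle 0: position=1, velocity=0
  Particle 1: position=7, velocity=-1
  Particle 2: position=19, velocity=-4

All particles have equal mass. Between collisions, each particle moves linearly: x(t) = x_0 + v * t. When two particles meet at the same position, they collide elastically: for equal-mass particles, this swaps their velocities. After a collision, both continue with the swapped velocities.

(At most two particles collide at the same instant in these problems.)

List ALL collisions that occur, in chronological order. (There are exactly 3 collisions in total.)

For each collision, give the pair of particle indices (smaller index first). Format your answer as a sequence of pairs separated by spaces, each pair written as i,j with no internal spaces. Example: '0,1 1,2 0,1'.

Answer: 1,2 0,1 1,2

Derivation:
Collision at t=4: particles 1 and 2 swap velocities; positions: p0=1 p1=3 p2=3; velocities now: v0=0 v1=-4 v2=-1
Collision at t=9/2: particles 0 and 1 swap velocities; positions: p0=1 p1=1 p2=5/2; velocities now: v0=-4 v1=0 v2=-1
Collision at t=6: particles 1 and 2 swap velocities; positions: p0=-5 p1=1 p2=1; velocities now: v0=-4 v1=-1 v2=0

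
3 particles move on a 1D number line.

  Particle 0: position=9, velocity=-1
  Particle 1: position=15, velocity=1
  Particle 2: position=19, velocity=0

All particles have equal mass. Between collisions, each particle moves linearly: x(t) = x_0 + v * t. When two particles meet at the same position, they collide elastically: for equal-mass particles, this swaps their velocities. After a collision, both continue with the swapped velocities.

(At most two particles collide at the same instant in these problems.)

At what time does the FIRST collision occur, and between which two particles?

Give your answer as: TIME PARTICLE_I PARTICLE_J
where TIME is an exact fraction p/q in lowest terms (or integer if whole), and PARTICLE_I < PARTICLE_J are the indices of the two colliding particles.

Pair (0,1): pos 9,15 vel -1,1 -> not approaching (rel speed -2 <= 0)
Pair (1,2): pos 15,19 vel 1,0 -> gap=4, closing at 1/unit, collide at t=4
Earliest collision: t=4 between 1 and 2

Answer: 4 1 2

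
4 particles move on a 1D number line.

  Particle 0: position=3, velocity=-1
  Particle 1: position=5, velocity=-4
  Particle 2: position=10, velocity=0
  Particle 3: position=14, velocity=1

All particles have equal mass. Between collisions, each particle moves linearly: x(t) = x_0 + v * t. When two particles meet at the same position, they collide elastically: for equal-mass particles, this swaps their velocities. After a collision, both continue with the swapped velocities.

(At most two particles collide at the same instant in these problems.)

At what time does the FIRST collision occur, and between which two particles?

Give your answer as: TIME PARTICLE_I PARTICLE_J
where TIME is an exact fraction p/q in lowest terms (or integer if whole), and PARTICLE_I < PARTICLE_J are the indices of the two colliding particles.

Pair (0,1): pos 3,5 vel -1,-4 -> gap=2, closing at 3/unit, collide at t=2/3
Pair (1,2): pos 5,10 vel -4,0 -> not approaching (rel speed -4 <= 0)
Pair (2,3): pos 10,14 vel 0,1 -> not approaching (rel speed -1 <= 0)
Earliest collision: t=2/3 between 0 and 1

Answer: 2/3 0 1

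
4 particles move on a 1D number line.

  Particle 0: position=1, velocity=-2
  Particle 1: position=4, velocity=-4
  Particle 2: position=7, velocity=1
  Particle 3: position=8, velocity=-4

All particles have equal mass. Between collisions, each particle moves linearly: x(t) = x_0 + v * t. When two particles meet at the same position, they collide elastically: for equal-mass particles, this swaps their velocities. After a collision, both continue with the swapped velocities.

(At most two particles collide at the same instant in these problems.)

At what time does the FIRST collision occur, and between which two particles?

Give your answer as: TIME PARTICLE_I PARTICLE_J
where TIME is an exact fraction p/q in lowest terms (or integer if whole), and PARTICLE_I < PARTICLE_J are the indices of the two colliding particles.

Answer: 1/5 2 3

Derivation:
Pair (0,1): pos 1,4 vel -2,-4 -> gap=3, closing at 2/unit, collide at t=3/2
Pair (1,2): pos 4,7 vel -4,1 -> not approaching (rel speed -5 <= 0)
Pair (2,3): pos 7,8 vel 1,-4 -> gap=1, closing at 5/unit, collide at t=1/5
Earliest collision: t=1/5 between 2 and 3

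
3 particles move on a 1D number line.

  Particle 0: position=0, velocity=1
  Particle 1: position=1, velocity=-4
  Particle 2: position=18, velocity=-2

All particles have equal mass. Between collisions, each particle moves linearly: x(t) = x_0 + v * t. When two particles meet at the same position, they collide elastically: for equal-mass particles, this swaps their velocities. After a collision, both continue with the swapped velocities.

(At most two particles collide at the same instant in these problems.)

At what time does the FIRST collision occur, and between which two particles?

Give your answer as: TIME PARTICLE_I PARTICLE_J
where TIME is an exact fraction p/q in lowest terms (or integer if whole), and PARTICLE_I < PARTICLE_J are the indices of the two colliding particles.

Pair (0,1): pos 0,1 vel 1,-4 -> gap=1, closing at 5/unit, collide at t=1/5
Pair (1,2): pos 1,18 vel -4,-2 -> not approaching (rel speed -2 <= 0)
Earliest collision: t=1/5 between 0 and 1

Answer: 1/5 0 1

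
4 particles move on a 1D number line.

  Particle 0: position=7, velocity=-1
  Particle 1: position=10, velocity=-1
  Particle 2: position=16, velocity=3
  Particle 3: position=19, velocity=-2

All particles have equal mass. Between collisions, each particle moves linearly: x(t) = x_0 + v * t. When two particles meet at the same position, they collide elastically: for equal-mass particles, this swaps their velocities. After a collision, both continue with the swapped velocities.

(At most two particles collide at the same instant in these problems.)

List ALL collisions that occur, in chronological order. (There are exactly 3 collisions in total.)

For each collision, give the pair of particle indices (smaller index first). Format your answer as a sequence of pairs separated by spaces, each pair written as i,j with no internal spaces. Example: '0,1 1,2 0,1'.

Collision at t=3/5: particles 2 and 3 swap velocities; positions: p0=32/5 p1=47/5 p2=89/5 p3=89/5; velocities now: v0=-1 v1=-1 v2=-2 v3=3
Collision at t=9: particles 1 and 2 swap velocities; positions: p0=-2 p1=1 p2=1 p3=43; velocities now: v0=-1 v1=-2 v2=-1 v3=3
Collision at t=12: particles 0 and 1 swap velocities; positions: p0=-5 p1=-5 p2=-2 p3=52; velocities now: v0=-2 v1=-1 v2=-1 v3=3

Answer: 2,3 1,2 0,1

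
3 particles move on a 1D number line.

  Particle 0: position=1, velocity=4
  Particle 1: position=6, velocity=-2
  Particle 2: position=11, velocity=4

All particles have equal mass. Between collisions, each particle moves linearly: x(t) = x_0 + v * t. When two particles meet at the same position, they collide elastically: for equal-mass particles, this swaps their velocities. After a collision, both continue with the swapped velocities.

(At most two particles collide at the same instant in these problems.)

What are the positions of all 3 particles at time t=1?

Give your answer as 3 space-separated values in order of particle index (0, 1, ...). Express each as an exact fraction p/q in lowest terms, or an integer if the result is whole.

Answer: 4 5 15

Derivation:
Collision at t=5/6: particles 0 and 1 swap velocities; positions: p0=13/3 p1=13/3 p2=43/3; velocities now: v0=-2 v1=4 v2=4
Advance to t=1 (no further collisions before then); velocities: v0=-2 v1=4 v2=4; positions = 4 5 15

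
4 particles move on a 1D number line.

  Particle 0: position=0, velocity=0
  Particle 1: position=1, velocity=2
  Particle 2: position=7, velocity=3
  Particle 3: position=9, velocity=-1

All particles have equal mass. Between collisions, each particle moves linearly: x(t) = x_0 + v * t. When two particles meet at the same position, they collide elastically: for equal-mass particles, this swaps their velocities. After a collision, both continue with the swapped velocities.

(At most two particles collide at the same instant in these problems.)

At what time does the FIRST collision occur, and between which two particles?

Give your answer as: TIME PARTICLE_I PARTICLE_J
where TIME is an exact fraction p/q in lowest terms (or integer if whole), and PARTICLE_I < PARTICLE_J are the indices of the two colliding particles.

Answer: 1/2 2 3

Derivation:
Pair (0,1): pos 0,1 vel 0,2 -> not approaching (rel speed -2 <= 0)
Pair (1,2): pos 1,7 vel 2,3 -> not approaching (rel speed -1 <= 0)
Pair (2,3): pos 7,9 vel 3,-1 -> gap=2, closing at 4/unit, collide at t=1/2
Earliest collision: t=1/2 between 2 and 3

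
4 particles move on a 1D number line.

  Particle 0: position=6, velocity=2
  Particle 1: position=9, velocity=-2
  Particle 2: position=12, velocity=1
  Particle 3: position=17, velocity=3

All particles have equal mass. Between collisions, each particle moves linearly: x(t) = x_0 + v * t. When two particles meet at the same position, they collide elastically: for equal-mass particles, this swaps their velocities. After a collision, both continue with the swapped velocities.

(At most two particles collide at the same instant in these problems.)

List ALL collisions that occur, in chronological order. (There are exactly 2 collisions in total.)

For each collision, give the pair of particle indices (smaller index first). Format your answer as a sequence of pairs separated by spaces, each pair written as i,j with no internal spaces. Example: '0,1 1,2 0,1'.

Collision at t=3/4: particles 0 and 1 swap velocities; positions: p0=15/2 p1=15/2 p2=51/4 p3=77/4; velocities now: v0=-2 v1=2 v2=1 v3=3
Collision at t=6: particles 1 and 2 swap velocities; positions: p0=-3 p1=18 p2=18 p3=35; velocities now: v0=-2 v1=1 v2=2 v3=3

Answer: 0,1 1,2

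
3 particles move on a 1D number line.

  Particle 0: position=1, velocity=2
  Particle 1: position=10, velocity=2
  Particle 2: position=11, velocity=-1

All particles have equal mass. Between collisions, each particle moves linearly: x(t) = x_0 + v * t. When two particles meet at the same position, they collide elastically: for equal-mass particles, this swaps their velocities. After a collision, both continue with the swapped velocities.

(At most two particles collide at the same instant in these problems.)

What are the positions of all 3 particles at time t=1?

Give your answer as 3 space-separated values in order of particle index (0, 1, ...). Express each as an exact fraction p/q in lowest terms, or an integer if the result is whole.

Collision at t=1/3: particles 1 and 2 swap velocities; positions: p0=5/3 p1=32/3 p2=32/3; velocities now: v0=2 v1=-1 v2=2
Advance to t=1 (no further collisions before then); velocities: v0=2 v1=-1 v2=2; positions = 3 10 12

Answer: 3 10 12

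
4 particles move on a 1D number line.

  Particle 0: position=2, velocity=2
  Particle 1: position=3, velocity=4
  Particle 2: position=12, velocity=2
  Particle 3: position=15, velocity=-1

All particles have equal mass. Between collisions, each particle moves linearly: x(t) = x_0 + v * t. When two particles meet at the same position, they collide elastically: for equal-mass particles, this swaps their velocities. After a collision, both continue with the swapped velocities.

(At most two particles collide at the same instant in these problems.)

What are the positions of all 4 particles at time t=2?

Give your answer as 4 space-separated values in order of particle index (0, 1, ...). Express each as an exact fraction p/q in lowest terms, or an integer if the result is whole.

Collision at t=1: particles 2 and 3 swap velocities; positions: p0=4 p1=7 p2=14 p3=14; velocities now: v0=2 v1=4 v2=-1 v3=2
Advance to t=2 (no further collisions before then); velocities: v0=2 v1=4 v2=-1 v3=2; positions = 6 11 13 16

Answer: 6 11 13 16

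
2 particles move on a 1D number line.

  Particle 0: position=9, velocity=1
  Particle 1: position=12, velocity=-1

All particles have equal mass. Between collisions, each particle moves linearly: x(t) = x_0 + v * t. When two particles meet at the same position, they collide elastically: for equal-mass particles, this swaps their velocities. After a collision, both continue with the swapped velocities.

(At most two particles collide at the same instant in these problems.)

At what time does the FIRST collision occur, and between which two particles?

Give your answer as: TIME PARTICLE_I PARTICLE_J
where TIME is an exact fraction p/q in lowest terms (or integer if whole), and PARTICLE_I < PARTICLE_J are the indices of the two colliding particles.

Answer: 3/2 0 1

Derivation:
Pair (0,1): pos 9,12 vel 1,-1 -> gap=3, closing at 2/unit, collide at t=3/2
Earliest collision: t=3/2 between 0 and 1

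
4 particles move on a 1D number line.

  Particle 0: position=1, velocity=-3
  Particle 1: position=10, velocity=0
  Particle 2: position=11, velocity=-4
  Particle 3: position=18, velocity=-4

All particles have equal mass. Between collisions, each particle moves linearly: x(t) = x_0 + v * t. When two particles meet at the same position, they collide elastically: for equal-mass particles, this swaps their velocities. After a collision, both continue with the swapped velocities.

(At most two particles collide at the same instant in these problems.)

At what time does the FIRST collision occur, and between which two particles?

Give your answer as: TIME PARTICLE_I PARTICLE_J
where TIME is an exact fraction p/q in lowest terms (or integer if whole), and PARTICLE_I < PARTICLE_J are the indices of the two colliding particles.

Answer: 1/4 1 2

Derivation:
Pair (0,1): pos 1,10 vel -3,0 -> not approaching (rel speed -3 <= 0)
Pair (1,2): pos 10,11 vel 0,-4 -> gap=1, closing at 4/unit, collide at t=1/4
Pair (2,3): pos 11,18 vel -4,-4 -> not approaching (rel speed 0 <= 0)
Earliest collision: t=1/4 between 1 and 2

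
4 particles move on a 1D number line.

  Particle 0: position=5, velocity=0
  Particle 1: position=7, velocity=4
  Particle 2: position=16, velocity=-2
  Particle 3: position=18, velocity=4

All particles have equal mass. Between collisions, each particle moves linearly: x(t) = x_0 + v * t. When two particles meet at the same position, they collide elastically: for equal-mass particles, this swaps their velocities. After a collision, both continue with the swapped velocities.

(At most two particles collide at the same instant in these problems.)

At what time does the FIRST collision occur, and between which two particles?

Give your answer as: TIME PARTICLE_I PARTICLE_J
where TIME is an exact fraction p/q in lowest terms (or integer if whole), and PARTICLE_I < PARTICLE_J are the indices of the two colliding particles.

Answer: 3/2 1 2

Derivation:
Pair (0,1): pos 5,7 vel 0,4 -> not approaching (rel speed -4 <= 0)
Pair (1,2): pos 7,16 vel 4,-2 -> gap=9, closing at 6/unit, collide at t=3/2
Pair (2,3): pos 16,18 vel -2,4 -> not approaching (rel speed -6 <= 0)
Earliest collision: t=3/2 between 1 and 2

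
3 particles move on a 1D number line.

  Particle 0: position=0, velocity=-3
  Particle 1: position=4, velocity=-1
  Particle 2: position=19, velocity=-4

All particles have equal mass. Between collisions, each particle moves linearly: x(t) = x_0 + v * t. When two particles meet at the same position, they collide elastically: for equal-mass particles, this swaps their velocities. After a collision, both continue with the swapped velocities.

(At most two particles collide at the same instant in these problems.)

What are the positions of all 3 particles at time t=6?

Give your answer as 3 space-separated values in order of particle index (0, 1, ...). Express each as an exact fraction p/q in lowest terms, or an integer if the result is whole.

Collision at t=5: particles 1 and 2 swap velocities; positions: p0=-15 p1=-1 p2=-1; velocities now: v0=-3 v1=-4 v2=-1
Advance to t=6 (no further collisions before then); velocities: v0=-3 v1=-4 v2=-1; positions = -18 -5 -2

Answer: -18 -5 -2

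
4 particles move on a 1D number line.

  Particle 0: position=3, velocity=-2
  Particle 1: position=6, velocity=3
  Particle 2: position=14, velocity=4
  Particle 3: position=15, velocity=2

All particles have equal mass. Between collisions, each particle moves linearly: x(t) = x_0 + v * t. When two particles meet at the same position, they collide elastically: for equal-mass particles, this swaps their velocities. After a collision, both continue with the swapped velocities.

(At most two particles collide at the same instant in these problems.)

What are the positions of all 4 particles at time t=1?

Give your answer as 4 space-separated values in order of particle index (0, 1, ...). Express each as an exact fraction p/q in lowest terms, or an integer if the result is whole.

Answer: 1 9 17 18

Derivation:
Collision at t=1/2: particles 2 and 3 swap velocities; positions: p0=2 p1=15/2 p2=16 p3=16; velocities now: v0=-2 v1=3 v2=2 v3=4
Advance to t=1 (no further collisions before then); velocities: v0=-2 v1=3 v2=2 v3=4; positions = 1 9 17 18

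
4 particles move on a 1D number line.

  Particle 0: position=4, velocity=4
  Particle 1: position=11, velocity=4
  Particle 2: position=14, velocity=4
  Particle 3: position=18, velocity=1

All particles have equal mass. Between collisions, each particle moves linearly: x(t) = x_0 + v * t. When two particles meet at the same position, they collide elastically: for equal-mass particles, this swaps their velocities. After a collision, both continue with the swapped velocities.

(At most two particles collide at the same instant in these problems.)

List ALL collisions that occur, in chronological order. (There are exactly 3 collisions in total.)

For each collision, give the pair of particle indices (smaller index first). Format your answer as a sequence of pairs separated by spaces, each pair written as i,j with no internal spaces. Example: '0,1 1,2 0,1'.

Collision at t=4/3: particles 2 and 3 swap velocities; positions: p0=28/3 p1=49/3 p2=58/3 p3=58/3; velocities now: v0=4 v1=4 v2=1 v3=4
Collision at t=7/3: particles 1 and 2 swap velocities; positions: p0=40/3 p1=61/3 p2=61/3 p3=70/3; velocities now: v0=4 v1=1 v2=4 v3=4
Collision at t=14/3: particles 0 and 1 swap velocities; positions: p0=68/3 p1=68/3 p2=89/3 p3=98/3; velocities now: v0=1 v1=4 v2=4 v3=4

Answer: 2,3 1,2 0,1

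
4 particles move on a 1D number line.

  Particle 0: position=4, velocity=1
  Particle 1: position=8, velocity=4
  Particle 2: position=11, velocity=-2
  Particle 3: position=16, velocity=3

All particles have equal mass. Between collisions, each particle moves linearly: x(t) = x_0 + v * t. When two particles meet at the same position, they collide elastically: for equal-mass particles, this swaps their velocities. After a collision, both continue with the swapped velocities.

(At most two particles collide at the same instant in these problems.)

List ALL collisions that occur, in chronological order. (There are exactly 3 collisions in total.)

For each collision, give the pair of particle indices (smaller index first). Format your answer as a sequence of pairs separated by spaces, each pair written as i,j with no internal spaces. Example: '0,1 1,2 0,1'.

Answer: 1,2 0,1 2,3

Derivation:
Collision at t=1/2: particles 1 and 2 swap velocities; positions: p0=9/2 p1=10 p2=10 p3=35/2; velocities now: v0=1 v1=-2 v2=4 v3=3
Collision at t=7/3: particles 0 and 1 swap velocities; positions: p0=19/3 p1=19/3 p2=52/3 p3=23; velocities now: v0=-2 v1=1 v2=4 v3=3
Collision at t=8: particles 2 and 3 swap velocities; positions: p0=-5 p1=12 p2=40 p3=40; velocities now: v0=-2 v1=1 v2=3 v3=4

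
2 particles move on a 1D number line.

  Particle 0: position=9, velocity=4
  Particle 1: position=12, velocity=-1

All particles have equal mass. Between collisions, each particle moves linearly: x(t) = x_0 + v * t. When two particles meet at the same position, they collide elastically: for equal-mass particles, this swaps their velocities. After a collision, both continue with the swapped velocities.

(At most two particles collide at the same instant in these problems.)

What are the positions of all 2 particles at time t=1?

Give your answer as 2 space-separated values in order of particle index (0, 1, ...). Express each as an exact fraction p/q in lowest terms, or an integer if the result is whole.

Collision at t=3/5: particles 0 and 1 swap velocities; positions: p0=57/5 p1=57/5; velocities now: v0=-1 v1=4
Advance to t=1 (no further collisions before then); velocities: v0=-1 v1=4; positions = 11 13

Answer: 11 13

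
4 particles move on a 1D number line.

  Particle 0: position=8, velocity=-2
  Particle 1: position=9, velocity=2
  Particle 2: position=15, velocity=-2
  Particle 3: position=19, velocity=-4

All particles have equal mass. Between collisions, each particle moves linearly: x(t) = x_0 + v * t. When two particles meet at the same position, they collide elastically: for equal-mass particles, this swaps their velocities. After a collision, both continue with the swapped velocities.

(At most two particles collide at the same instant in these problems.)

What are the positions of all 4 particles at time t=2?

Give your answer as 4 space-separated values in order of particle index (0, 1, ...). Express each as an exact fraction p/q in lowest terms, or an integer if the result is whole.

Answer: 4 11 11 13

Derivation:
Collision at t=3/2: particles 1 and 2 swap velocities; positions: p0=5 p1=12 p2=12 p3=13; velocities now: v0=-2 v1=-2 v2=2 v3=-4
Collision at t=5/3: particles 2 and 3 swap velocities; positions: p0=14/3 p1=35/3 p2=37/3 p3=37/3; velocities now: v0=-2 v1=-2 v2=-4 v3=2
Collision at t=2: particles 1 and 2 swap velocities; positions: p0=4 p1=11 p2=11 p3=13; velocities now: v0=-2 v1=-4 v2=-2 v3=2
Advance to t=2 (no further collisions before then); velocities: v0=-2 v1=-4 v2=-2 v3=2; positions = 4 11 11 13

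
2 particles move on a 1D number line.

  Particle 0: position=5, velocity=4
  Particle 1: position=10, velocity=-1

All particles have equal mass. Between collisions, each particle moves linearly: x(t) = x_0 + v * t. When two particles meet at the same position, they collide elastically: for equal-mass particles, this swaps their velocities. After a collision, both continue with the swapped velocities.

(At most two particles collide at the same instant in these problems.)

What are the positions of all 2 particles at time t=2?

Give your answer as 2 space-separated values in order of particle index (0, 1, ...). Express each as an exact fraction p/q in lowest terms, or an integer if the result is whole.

Answer: 8 13

Derivation:
Collision at t=1: particles 0 and 1 swap velocities; positions: p0=9 p1=9; velocities now: v0=-1 v1=4
Advance to t=2 (no further collisions before then); velocities: v0=-1 v1=4; positions = 8 13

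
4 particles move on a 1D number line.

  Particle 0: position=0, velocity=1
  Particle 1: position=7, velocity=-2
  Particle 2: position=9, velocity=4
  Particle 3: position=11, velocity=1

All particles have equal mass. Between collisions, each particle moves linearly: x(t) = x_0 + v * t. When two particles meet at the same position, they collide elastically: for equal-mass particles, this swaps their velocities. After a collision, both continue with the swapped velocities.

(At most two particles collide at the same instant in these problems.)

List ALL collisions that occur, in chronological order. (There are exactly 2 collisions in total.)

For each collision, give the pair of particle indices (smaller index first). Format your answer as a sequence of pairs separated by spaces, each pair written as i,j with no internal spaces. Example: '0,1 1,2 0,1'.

Answer: 2,3 0,1

Derivation:
Collision at t=2/3: particles 2 and 3 swap velocities; positions: p0=2/3 p1=17/3 p2=35/3 p3=35/3; velocities now: v0=1 v1=-2 v2=1 v3=4
Collision at t=7/3: particles 0 and 1 swap velocities; positions: p0=7/3 p1=7/3 p2=40/3 p3=55/3; velocities now: v0=-2 v1=1 v2=1 v3=4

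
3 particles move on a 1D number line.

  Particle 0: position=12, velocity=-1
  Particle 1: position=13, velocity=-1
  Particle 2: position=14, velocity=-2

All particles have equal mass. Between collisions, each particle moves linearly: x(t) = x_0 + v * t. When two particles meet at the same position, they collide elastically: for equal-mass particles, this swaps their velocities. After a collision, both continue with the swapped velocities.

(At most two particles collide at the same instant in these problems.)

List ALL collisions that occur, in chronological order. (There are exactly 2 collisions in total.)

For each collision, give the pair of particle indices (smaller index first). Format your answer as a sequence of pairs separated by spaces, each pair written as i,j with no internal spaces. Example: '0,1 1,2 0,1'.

Answer: 1,2 0,1

Derivation:
Collision at t=1: particles 1 and 2 swap velocities; positions: p0=11 p1=12 p2=12; velocities now: v0=-1 v1=-2 v2=-1
Collision at t=2: particles 0 and 1 swap velocities; positions: p0=10 p1=10 p2=11; velocities now: v0=-2 v1=-1 v2=-1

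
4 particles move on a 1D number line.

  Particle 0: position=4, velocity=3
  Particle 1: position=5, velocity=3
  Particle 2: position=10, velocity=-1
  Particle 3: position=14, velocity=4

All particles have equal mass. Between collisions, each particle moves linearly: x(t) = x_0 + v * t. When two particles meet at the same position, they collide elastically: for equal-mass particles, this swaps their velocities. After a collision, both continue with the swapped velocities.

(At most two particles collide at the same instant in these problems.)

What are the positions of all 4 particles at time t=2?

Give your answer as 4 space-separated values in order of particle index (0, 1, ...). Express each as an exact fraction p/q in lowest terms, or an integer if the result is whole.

Answer: 8 10 11 22

Derivation:
Collision at t=5/4: particles 1 and 2 swap velocities; positions: p0=31/4 p1=35/4 p2=35/4 p3=19; velocities now: v0=3 v1=-1 v2=3 v3=4
Collision at t=3/2: particles 0 and 1 swap velocities; positions: p0=17/2 p1=17/2 p2=19/2 p3=20; velocities now: v0=-1 v1=3 v2=3 v3=4
Advance to t=2 (no further collisions before then); velocities: v0=-1 v1=3 v2=3 v3=4; positions = 8 10 11 22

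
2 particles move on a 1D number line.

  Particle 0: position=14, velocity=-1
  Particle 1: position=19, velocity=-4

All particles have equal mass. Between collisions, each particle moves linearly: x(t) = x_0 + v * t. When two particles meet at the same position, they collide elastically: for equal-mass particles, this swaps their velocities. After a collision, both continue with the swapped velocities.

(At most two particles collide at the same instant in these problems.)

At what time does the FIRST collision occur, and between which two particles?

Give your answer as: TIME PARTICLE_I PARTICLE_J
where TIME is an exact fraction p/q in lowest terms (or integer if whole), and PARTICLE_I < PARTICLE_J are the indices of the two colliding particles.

Pair (0,1): pos 14,19 vel -1,-4 -> gap=5, closing at 3/unit, collide at t=5/3
Earliest collision: t=5/3 between 0 and 1

Answer: 5/3 0 1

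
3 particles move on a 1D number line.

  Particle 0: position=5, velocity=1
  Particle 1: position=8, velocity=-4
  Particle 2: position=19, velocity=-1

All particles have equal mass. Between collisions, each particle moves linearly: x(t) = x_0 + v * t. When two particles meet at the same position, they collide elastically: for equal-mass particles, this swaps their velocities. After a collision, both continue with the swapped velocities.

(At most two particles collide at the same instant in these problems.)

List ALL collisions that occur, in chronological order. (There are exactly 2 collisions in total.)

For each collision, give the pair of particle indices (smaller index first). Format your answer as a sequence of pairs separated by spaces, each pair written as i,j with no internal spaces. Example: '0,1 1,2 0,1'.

Answer: 0,1 1,2

Derivation:
Collision at t=3/5: particles 0 and 1 swap velocities; positions: p0=28/5 p1=28/5 p2=92/5; velocities now: v0=-4 v1=1 v2=-1
Collision at t=7: particles 1 and 2 swap velocities; positions: p0=-20 p1=12 p2=12; velocities now: v0=-4 v1=-1 v2=1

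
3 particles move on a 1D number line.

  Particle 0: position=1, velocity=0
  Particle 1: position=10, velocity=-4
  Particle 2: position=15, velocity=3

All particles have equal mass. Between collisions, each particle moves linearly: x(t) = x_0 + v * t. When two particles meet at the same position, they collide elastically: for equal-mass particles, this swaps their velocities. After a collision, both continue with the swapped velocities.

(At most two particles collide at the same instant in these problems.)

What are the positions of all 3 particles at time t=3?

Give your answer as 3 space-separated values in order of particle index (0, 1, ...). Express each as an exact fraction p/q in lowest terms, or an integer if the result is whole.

Answer: -2 1 24

Derivation:
Collision at t=9/4: particles 0 and 1 swap velocities; positions: p0=1 p1=1 p2=87/4; velocities now: v0=-4 v1=0 v2=3
Advance to t=3 (no further collisions before then); velocities: v0=-4 v1=0 v2=3; positions = -2 1 24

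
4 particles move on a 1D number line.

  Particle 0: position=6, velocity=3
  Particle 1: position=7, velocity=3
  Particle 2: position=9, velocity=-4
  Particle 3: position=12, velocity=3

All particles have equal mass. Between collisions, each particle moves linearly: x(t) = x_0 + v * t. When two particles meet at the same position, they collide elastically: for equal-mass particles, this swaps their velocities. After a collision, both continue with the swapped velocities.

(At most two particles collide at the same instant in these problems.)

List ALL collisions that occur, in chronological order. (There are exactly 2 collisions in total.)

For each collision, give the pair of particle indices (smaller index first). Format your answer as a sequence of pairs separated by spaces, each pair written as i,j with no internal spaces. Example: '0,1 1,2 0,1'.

Collision at t=2/7: particles 1 and 2 swap velocities; positions: p0=48/7 p1=55/7 p2=55/7 p3=90/7; velocities now: v0=3 v1=-4 v2=3 v3=3
Collision at t=3/7: particles 0 and 1 swap velocities; positions: p0=51/7 p1=51/7 p2=58/7 p3=93/7; velocities now: v0=-4 v1=3 v2=3 v3=3

Answer: 1,2 0,1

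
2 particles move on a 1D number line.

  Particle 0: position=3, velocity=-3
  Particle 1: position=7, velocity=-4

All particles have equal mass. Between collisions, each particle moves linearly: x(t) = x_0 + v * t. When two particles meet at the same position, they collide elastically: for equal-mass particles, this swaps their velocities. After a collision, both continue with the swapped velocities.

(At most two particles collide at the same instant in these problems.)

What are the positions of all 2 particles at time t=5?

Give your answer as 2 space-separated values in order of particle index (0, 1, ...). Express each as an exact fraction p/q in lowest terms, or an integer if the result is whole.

Answer: -13 -12

Derivation:
Collision at t=4: particles 0 and 1 swap velocities; positions: p0=-9 p1=-9; velocities now: v0=-4 v1=-3
Advance to t=5 (no further collisions before then); velocities: v0=-4 v1=-3; positions = -13 -12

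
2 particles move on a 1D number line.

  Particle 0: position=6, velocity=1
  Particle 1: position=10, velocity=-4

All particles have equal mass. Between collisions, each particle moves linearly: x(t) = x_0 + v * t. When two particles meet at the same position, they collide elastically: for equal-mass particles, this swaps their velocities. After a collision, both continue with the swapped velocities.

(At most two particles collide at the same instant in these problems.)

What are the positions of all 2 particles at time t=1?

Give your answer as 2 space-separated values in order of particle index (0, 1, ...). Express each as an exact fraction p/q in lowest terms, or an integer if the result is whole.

Answer: 6 7

Derivation:
Collision at t=4/5: particles 0 and 1 swap velocities; positions: p0=34/5 p1=34/5; velocities now: v0=-4 v1=1
Advance to t=1 (no further collisions before then); velocities: v0=-4 v1=1; positions = 6 7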